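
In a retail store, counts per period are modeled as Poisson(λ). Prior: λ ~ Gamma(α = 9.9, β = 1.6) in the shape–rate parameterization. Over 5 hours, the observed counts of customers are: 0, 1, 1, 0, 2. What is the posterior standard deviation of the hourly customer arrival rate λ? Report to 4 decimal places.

With a Gamma(shape α, rate β) prior, the Poisson likelihood is conjugate: the posterior is Gamma(α + ΣXᵢ, β + n).
Sum of counts S = 4 over n = 5 hours.
Posterior: Gamma(α+S, β+n) = Gamma(9.9+4, 1.6+5) = Gamma(13.9, 6.6).
SD = √α/β = √13.9/6.6 = 0.5649.

0.5649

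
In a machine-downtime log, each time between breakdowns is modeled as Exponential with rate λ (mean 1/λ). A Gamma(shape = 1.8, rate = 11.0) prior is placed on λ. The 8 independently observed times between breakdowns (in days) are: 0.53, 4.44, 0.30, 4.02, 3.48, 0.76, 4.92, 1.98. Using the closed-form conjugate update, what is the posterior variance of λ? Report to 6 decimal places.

0.009921

With a Gamma(shape α, rate β) prior on the exponential rate λ, the posterior after n observations with total T = Σxᵢ is Gamma(α+n, β+T).
Sum of observations T = 20.43 days; n = 8.
Posterior: Gamma(1.8+8, 11.0+20.43) = Gamma(9.8, 31.43).
Var = α/β² = 0.009921.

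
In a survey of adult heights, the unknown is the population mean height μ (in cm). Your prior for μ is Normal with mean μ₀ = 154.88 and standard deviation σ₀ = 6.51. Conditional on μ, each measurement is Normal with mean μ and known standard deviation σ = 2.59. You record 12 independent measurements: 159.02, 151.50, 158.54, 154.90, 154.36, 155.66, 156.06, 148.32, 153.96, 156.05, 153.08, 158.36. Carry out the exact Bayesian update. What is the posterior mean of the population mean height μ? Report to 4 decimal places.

154.9828

For Normal data with known variance σ², a Normal(μ₀, σ₀²) prior on μ is conjugate. Posterior precision = 1/σ₀² + n/σ²; posterior mean is the precision-weighted average of μ₀ and x̄.
Σxᵢ = 159.02 + 151.50 + 158.54 + 154.90 + 154.36 + 155.66 + 156.06 + 148.32 + 153.96 + 156.05 + 153.08 + 158.36 = 1859.81, so n·x̄ = 1859.81.
σ₀² = 6.51² = 42.3801, σ² = 2.59² = 6.7081; σ² + n·σ₀² = 6.7081 + 12·42.3801 = 515.2693.
Posterior mean = (μ₀/σ₀² + n·x̄/σ²)/(1/σ₀² + n/σ²) = (σ²·μ₀ + σ₀²·n·x̄)/(σ² + n·σ₀²) = (6.7081·154.88 + 42.3801·1859.81)/515.2693 = 79857.884309/515.2693 = 154.9828.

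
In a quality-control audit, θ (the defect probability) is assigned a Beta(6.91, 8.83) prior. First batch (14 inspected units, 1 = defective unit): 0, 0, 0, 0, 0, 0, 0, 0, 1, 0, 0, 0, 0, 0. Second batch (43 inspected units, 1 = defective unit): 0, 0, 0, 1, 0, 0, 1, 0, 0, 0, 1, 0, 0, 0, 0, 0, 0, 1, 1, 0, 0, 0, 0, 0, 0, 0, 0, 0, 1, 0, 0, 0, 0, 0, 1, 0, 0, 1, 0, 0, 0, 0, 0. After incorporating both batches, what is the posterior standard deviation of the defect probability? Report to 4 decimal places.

0.0481

The Beta prior is conjugate to a Binomial/Bernoulli likelihood; the update adds successes to α and failures to β.
After batch 1: Beta(6.91+1, 8.83+13) = Beta(7.91, 21.83).
After batch 2: Beta(7.91+8, 21.83+35) = Beta(15.91, 56.83).
Var = αβ/((α+β)²(α+β+1)) = 15.91·56.83/(72.74²·73.74) = 0.00231738; SD = √0.00231738 = 0.0481.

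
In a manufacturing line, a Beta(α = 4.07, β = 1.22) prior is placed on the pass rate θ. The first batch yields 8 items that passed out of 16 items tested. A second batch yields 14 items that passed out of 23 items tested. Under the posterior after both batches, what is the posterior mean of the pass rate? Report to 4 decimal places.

The Beta prior is conjugate to a Binomial/Bernoulli likelihood; the update adds successes to α and failures to β.
After batch 1: Beta(4.07+8, 1.22+8) = Beta(12.07, 9.22).
After batch 2: Beta(12.07+14, 9.22+9) = Beta(26.07, 18.22).
Posterior mean = α/(α+β) = 26.07/44.29 = 0.5886.

0.5886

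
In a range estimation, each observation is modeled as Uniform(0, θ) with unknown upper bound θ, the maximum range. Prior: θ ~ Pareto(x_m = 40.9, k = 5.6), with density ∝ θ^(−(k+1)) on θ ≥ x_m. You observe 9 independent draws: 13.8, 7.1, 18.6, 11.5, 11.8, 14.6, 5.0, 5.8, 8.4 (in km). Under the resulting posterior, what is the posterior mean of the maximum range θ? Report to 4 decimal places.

43.9074

A Pareto(scale x_m, shape k) prior on the upper bound θ of Uniform(0, θ) is conjugate: posterior is Pareto(max(x_m, max xᵢ), k + n).
Sample maximum = 18.6; prior scale x_m = 40.9 → posterior scale = max = 40.9.
Posterior shape = 5.6 + 9 = 14.6.
E[θ|data] = k·x_m/(k−1) = 14.6·40.9/13.6 = 43.9074.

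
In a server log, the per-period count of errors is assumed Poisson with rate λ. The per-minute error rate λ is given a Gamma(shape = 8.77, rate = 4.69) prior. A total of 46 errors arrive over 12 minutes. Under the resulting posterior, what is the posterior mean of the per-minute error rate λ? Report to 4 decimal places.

3.2816

With a Gamma(shape α, rate β) prior, the Poisson likelihood is conjugate: the posterior is Gamma(α + ΣXᵢ, β + n).
Posterior: Gamma(α+S, β+n) = Gamma(8.77+46, 4.69+12) = Gamma(54.77, 16.69).
Posterior mean = α/β = 54.77/16.69 = 3.2816.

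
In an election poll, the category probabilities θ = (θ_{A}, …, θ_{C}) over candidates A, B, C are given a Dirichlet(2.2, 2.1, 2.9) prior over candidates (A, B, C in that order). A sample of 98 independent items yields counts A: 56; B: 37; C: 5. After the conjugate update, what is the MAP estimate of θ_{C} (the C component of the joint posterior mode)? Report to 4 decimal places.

0.0675

The Dirichlet prior is conjugate to the Multinomial likelihood: each posterior αⱼ = prior αⱼ + observed count nⱼ.
Posterior concentration: (58.2, 39.1, 7.9), total = 105.2.
Joint mode component: (α_{C}−1)/(Σα−K) = 6.9/102.2 = 0.0675.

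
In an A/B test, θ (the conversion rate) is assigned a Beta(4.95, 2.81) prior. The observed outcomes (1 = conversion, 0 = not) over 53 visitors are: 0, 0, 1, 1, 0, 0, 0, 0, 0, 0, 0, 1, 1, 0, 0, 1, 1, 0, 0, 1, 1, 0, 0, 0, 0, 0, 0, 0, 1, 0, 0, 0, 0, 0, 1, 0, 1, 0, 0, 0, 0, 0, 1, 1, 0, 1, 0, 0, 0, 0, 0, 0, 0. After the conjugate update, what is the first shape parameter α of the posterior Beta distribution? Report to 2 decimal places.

The Beta prior is conjugate to a Binomial/Bernoulli likelihood; the update adds successes to α and failures to β.
Posterior: Beta(α+k, β+n−k) = Beta(4.95+14, 2.81+39) = Beta(18.95, 41.81).
Posterior α = 18.95.

18.95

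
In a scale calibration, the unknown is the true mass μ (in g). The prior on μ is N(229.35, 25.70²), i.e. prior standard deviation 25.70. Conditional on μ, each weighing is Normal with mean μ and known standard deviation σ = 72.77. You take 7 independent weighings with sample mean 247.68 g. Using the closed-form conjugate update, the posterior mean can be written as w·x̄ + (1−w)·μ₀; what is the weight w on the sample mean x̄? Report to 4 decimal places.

0.4661

For Normal data with known variance σ², a Normal(μ₀, σ₀²) prior on μ is conjugate. Posterior precision = 1/σ₀² + n/σ²; posterior mean is the precision-weighted average of μ₀ and x̄.
σ₀² = 25.70² = 660.49, σ² = 72.77² = 5295.4729. Prior precision 1/σ₀² = 1/660.49; data precision n/σ² = 7/5295.4729.
w = (n/σ²)/(1/σ₀² + n/σ²) = n·σ₀²/(σ² + n·σ₀²) = 7·660.49/(5295.4729 + 7·660.49) = 4623.43/9918.9029 = 0.4661.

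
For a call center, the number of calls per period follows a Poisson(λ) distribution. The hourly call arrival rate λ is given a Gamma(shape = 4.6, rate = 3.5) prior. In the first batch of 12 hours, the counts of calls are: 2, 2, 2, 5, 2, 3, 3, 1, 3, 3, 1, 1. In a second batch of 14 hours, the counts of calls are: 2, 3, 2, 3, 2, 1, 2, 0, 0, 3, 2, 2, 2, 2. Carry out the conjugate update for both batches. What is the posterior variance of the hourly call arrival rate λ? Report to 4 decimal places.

With a Gamma(shape α, rate β) prior, the Poisson likelihood is conjugate: the posterior is Gamma(α + ΣXᵢ, β + n).
Batch 1: sum of counts S = 28 over n = 12 hours.
After batch 1: Gamma(α+S, β+n) = Gamma(4.6+28, 3.5+12) = Gamma(32.6, 15.5).
Batch 2: sum of counts S = 26 over n = 14 hours.
After batch 2: Gamma(α+S, β+n) = Gamma(32.6+26, 15.5+14) = Gamma(58.6, 29.5).
Var = α/β² = 58.6/29.5² = 0.0673.

0.0673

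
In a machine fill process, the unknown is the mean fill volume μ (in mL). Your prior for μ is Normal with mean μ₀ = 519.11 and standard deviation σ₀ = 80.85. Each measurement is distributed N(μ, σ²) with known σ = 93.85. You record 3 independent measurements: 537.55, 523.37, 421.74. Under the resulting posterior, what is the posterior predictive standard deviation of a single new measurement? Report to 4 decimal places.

104.0856

For Normal data with known variance σ², a Normal(μ₀, σ₀²) prior on μ is conjugate. Posterior precision = 1/σ₀² + n/σ²; posterior mean is the precision-weighted average of μ₀ and x̄.
σ₀² = 80.85² = 6536.7225, σ² = 93.85² = 8807.8225; σ² + n·σ₀² = 8807.8225 + 3·6536.7225 = 28417.99.
Posterior precision = 1/σ₀² + n/σ² = 1/6536.7225 + 3/8807.8225 = (σ² + n·σ₀²)/(σ₀²σ²) = 28417.99/(6536.7225·8807.8225); posterior variance σₙ² = σ₀²σ²/(σ² + n·σ₀²) = 6536.7225·8807.8225/28417.99 = 2025.980427.
Predictive variance for one new observation = σₙ² + σ² = 6536.7225·8807.8225/28417.99 + 8807.8225 = σ²·(σ₀² + 28417.99)/28417.99 = 8807.8225·34954.7125/28417.99 = 10833.802927; SD = √(8807.8225·34954.7125/28417.99) = 104.0856.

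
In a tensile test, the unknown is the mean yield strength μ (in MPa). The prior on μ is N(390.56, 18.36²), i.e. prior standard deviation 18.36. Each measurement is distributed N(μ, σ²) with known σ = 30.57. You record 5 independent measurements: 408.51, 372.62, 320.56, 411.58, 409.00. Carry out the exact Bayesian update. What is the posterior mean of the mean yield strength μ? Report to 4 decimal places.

386.6320

For Normal data with known variance σ², a Normal(μ₀, σ₀²) prior on μ is conjugate. Posterior precision = 1/σ₀² + n/σ²; posterior mean is the precision-weighted average of μ₀ and x̄.
Σxᵢ = 408.51 + 372.62 + 320.56 + 411.58 + 409.00 = 1922.27, so n·x̄ = 1922.27.
σ₀² = 18.36² = 337.0896, σ² = 30.57² = 934.5249; σ² + n·σ₀² = 934.5249 + 5·337.0896 = 2619.9729.
Posterior mean = (μ₀/σ₀² + n·x̄/σ²)/(1/σ₀² + n/σ²) = (σ²·μ₀ + σ₀²·n·x̄)/(σ² + n·σ₀²) = (934.5249·390.56 + 337.0896·1922.27)/2619.9729 = 1012965.270336/2619.9729 = 386.6320.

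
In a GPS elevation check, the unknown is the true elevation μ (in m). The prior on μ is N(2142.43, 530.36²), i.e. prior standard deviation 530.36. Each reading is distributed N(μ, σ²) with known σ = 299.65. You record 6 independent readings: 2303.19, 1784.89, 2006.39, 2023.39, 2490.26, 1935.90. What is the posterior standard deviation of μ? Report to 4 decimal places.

For Normal data with known variance σ², a Normal(μ₀, σ₀²) prior on μ is conjugate. Posterior precision = 1/σ₀² + n/σ²; posterior mean is the precision-weighted average of μ₀ and x̄.
σ₀² = 530.36² = 281281.7296, σ² = 299.65² = 89790.1225; σ² + n·σ₀² = 89790.1225 + 6·281281.7296 = 1777480.5001.
Posterior precision = 1/σ₀² + n/σ² = 1/281281.7296 + 6/89790.1225 = (σ² + n·σ₀²)/(σ₀²σ²) = 1777480.5001/(281281.7296·89790.1225); posterior variance σₙ² = σ₀²σ²/(σ² + n·σ₀²) = 281281.7296·89790.1225/1777480.5001 = 14209.056559.
Posterior SD = √σₙ² = √(281281.7296·89790.1225/1777480.5001) = 119.2017.

119.2017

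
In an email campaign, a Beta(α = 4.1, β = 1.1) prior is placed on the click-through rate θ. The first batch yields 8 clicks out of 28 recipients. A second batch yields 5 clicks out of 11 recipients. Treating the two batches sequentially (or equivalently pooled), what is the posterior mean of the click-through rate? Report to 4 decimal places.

0.3869

The Beta prior is conjugate to a Binomial/Bernoulli likelihood; the update adds successes to α and failures to β.
After batch 1: Beta(4.1+8, 1.1+20) = Beta(12.1, 21.1).
After batch 2: Beta(12.1+5, 21.1+6) = Beta(17.1, 27.1).
Posterior mean = α/(α+β) = 17.1/44.2 = 0.3869.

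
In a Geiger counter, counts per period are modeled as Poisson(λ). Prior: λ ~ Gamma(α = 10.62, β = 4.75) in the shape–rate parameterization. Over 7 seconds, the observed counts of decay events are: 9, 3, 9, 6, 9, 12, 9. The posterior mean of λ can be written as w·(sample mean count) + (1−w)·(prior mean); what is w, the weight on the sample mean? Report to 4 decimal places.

With a Gamma(shape α, rate β) prior, the Poisson likelihood is conjugate: the posterior is Gamma(α + ΣXᵢ, β + n).
Posterior mean = (α₀+S)/(β₀+n) = [n/(β₀+n)]·(S/n) + [β₀/(β₀+n)]·(α₀/β₀), so only n and β₀ enter the weight.
Weight on data w = n/(β₀+n) = 7/(4.75+7) = 7/11.75 = 0.5957.

0.5957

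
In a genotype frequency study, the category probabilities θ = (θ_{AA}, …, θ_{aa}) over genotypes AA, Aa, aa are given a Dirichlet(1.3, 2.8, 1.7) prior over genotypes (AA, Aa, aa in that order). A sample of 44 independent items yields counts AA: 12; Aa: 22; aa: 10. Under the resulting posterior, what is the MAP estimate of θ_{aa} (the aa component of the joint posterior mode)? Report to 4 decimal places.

0.2286

The Dirichlet prior is conjugate to the Multinomial likelihood: each posterior αⱼ = prior αⱼ + observed count nⱼ.
Posterior concentration: (13.3, 24.8, 11.7), total = 49.8.
Joint mode component: (α_{aa}−1)/(Σα−K) = 10.7/46.8 = 0.2286.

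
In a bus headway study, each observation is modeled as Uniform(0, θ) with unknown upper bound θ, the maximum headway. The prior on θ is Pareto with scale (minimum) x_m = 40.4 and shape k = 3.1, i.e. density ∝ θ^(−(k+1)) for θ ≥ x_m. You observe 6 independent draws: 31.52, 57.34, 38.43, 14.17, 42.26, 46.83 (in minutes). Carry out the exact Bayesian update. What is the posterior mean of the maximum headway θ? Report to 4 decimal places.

A Pareto(scale x_m, shape k) prior on the upper bound θ of Uniform(0, θ) is conjugate: posterior is Pareto(max(x_m, max xᵢ), k + n).
Sample maximum = 57.34; prior scale x_m = 40.4 → posterior scale = max = 57.34.
Posterior shape = 3.1 + 6 = 9.1.
E[θ|data] = k·x_m/(k−1) = 9.1·57.34/8.1 = 64.4190.

64.4190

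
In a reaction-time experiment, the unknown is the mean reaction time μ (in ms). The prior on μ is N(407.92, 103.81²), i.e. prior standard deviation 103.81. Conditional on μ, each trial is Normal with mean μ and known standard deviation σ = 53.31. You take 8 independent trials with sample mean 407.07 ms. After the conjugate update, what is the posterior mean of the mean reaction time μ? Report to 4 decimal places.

407.0971

For Normal data with known variance σ², a Normal(μ₀, σ₀²) prior on μ is conjugate. Posterior precision = 1/σ₀² + n/σ²; posterior mean is the precision-weighted average of μ₀ and x̄.
n·x̄ = 8·407.07 = 3256.56.
σ₀² = 103.81² = 10776.5161, σ² = 53.31² = 2841.9561; σ² + n·σ₀² = 2841.9561 + 8·10776.5161 = 89054.0849.
Posterior mean = (μ₀/σ₀² + n·x̄/σ²)/(1/σ₀² + n/σ²) = (σ²·μ₀ + σ₀²·n·x̄)/(σ² + n·σ₀²) = (2841.9561·407.92 + 10776.5161·3256.56)/89054.0849 = 36253662.002928/89054.0849 = 407.0971.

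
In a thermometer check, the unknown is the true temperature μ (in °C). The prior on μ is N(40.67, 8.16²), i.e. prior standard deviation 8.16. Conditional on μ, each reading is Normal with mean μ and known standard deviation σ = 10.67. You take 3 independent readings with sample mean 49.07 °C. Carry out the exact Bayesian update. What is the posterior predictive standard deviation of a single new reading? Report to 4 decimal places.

11.7483

For Normal data with known variance σ², a Normal(μ₀, σ₀²) prior on μ is conjugate. Posterior precision = 1/σ₀² + n/σ²; posterior mean is the precision-weighted average of μ₀ and x̄.
σ₀² = 8.16² = 66.5856, σ² = 10.67² = 113.8489; σ² + n·σ₀² = 113.8489 + 3·66.5856 = 313.6057.
Posterior precision = 1/σ₀² + n/σ² = 1/66.5856 + 3/113.8489 = (σ² + n·σ₀²)/(σ₀²σ²) = 313.6057/(66.5856·113.8489); posterior variance σₙ² = σ₀²σ²/(σ² + n·σ₀²) = 66.5856·113.8489/313.6057 = 24.172703.
Predictive variance for one new observation = σₙ² + σ² = 66.5856·113.8489/313.6057 + 113.8489 = σ²·(σ₀² + 313.6057)/313.6057 = 113.8489·380.1913/313.6057 = 138.021603; SD = √(113.8489·380.1913/313.6057) = 11.7483.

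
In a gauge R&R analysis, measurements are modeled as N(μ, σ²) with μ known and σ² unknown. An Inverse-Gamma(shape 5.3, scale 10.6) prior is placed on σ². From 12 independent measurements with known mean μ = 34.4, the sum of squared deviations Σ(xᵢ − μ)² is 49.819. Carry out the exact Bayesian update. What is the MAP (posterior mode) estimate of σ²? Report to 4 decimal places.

With known mean μ and an Inverse-Gamma(α, β) prior on σ², the Normal likelihood is conjugate: posterior is Inv-Gamma(α + n/2, β + Σ(xᵢ−μ)²/2).
Posterior: Inv-Gamma(5.3 + 12/2, 10.6 + 49.819/2) = Inv-Gamma(11.30, 35.5095).
Mode = β/(α+1) = 35.5095/12.30 = 2.8870.

2.8870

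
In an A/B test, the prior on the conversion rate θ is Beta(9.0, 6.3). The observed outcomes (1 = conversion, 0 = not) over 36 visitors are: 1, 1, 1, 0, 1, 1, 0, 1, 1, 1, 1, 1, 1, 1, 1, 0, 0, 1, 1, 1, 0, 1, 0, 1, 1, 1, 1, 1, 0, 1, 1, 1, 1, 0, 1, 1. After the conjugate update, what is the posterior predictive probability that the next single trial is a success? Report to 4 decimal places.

0.7212

The Beta prior is conjugate to a Binomial/Bernoulli likelihood; the update adds successes to α and failures to β.
Posterior: Beta(α+k, β+n−k) = Beta(9.0+28, 6.3+8) = Beta(37.0, 14.3).
For a single future Bernoulli trial, P(success | data) = α/(α+β) = 0.7212.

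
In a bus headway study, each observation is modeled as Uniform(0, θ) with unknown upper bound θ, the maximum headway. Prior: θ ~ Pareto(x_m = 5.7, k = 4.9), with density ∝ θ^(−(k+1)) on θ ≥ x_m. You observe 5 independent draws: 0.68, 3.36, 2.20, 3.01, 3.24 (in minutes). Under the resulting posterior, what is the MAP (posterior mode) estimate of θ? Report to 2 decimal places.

5.70

A Pareto(scale x_m, shape k) prior on the upper bound θ of Uniform(0, θ) is conjugate: posterior is Pareto(max(x_m, max xᵢ), k + n).
Sample maximum = 3.36; prior scale x_m = 5.7 → posterior scale = max = 5.70.
Posterior shape = 4.9 + 5 = 9.9.
The Pareto density is decreasing on [x_m, ∞), so the mode is x_m = 5.70.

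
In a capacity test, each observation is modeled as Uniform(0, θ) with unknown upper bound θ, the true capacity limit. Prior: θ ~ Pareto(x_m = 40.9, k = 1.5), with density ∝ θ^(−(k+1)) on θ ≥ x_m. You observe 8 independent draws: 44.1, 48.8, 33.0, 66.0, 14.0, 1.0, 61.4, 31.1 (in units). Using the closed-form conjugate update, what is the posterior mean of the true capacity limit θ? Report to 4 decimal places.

73.7647

A Pareto(scale x_m, shape k) prior on the upper bound θ of Uniform(0, θ) is conjugate: posterior is Pareto(max(x_m, max xᵢ), k + n).
Sample maximum = 66.0; prior scale x_m = 40.9 → posterior scale = max = 66.0.
Posterior shape = 1.5 + 8 = 9.5.
E[θ|data] = k·x_m/(k−1) = 9.5·66.0/8.5 = 73.7647.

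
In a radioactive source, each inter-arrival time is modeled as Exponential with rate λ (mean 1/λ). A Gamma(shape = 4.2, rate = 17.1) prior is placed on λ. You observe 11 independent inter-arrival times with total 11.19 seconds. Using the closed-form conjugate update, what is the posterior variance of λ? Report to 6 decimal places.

0.018992

With a Gamma(shape α, rate β) prior on the exponential rate λ, the posterior after n observations with total T = Σxᵢ is Gamma(α+n, β+T).
Posterior: Gamma(4.2+11, 17.1+11.19) = Gamma(15.2, 28.29).
Var = α/β² = 0.018992.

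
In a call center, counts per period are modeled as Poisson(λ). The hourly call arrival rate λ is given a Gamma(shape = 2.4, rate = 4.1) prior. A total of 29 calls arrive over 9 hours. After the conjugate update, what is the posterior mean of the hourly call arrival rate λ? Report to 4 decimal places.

With a Gamma(shape α, rate β) prior, the Poisson likelihood is conjugate: the posterior is Gamma(α + ΣXᵢ, β + n).
Posterior: Gamma(α+S, β+n) = Gamma(2.4+29, 4.1+9) = Gamma(31.4, 13.1).
Posterior mean = α/β = 31.4/13.1 = 2.3969.

2.3969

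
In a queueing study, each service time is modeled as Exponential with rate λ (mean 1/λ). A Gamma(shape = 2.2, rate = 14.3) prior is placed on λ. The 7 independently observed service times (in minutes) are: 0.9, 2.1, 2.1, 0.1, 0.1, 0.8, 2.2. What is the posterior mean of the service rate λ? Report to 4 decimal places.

0.4071

With a Gamma(shape α, rate β) prior on the exponential rate λ, the posterior after n observations with total T = Σxᵢ is Gamma(α+n, β+T).
Sum of observations T = 8.3 minutes; n = 7.
Posterior: Gamma(2.2+7, 14.3+8.3) = Gamma(9.2, 22.6).
Posterior mean of λ = α/β = 9.2/22.6 = 0.4071.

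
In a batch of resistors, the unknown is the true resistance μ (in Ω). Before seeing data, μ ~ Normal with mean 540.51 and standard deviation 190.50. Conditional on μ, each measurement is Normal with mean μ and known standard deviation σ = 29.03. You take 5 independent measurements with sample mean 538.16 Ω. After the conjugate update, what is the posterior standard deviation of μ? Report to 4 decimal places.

12.9526

For Normal data with known variance σ², a Normal(μ₀, σ₀²) prior on μ is conjugate. Posterior precision = 1/σ₀² + n/σ²; posterior mean is the precision-weighted average of μ₀ and x̄.
σ₀² = 190.50² = 36290.25, σ² = 29.03² = 842.7409; σ² + n·σ₀² = 842.7409 + 5·36290.25 = 182293.9909.
Posterior precision = 1/σ₀² + n/σ² = 1/36290.25 + 5/842.7409 = (σ² + n·σ₀²)/(σ₀²σ²) = 182293.9909/(36290.25·842.7409); posterior variance σₙ² = σ₀²σ²/(σ² + n·σ₀²) = 36290.25·842.7409/182293.9909 = 167.768986.
Posterior SD = √σₙ² = √(36290.25·842.7409/182293.9909) = 12.9526.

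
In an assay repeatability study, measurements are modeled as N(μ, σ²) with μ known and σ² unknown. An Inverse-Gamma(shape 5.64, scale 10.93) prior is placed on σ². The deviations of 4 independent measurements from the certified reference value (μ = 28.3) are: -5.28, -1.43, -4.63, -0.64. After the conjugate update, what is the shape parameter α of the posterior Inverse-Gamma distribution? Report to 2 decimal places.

With known mean μ and an Inverse-Gamma(α, β) prior on σ², the Normal likelihood is conjugate: posterior is Inv-Gamma(α + n/2, β + Σ(xᵢ−μ)²/2).
Σ(xᵢ−μ)² = (-5.28)² + (-1.43)² + (-4.63)² + (-0.64)² = 51.7698.
Posterior: Inv-Gamma(5.64 + 4/2, 10.93 + 51.7698/2) = Inv-Gamma(7.64, 36.81490).
Posterior α = 7.64.

7.64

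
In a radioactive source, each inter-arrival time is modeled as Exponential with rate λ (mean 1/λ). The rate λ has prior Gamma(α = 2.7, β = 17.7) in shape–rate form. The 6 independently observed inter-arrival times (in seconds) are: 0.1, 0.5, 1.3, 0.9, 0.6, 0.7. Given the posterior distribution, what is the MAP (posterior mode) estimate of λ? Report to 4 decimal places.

0.3532

With a Gamma(shape α, rate β) prior on the exponential rate λ, the posterior after n observations with total T = Σxᵢ is Gamma(α+n, β+T).
Sum of observations T = 4.1 seconds; n = 6.
Posterior: Gamma(2.7+6, 17.7+4.1) = Gamma(8.7, 21.8).
Mode = (α−1)/β = 0.3532.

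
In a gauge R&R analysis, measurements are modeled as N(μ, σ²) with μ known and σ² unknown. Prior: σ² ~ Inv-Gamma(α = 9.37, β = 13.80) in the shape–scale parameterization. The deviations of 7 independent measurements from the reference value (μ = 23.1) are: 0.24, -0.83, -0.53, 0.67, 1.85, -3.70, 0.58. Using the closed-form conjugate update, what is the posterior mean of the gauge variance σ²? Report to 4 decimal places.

1.9598

With known mean μ and an Inverse-Gamma(α, β) prior on σ², the Normal likelihood is conjugate: posterior is Inv-Gamma(α + n/2, β + Σ(xᵢ−μ)²/2).
Σ(xᵢ−μ)² = (0.24)² + (-0.83)² + (-0.53)² + (0.67)² + (1.85)² + (-3.70)² + (0.58)² = 18.9252.
Posterior: Inv-Gamma(9.37 + 7/2, 13.80 + 18.9252/2) = Inv-Gamma(12.87, 23.26260).
E[σ²|data] = β/(α−1) = 23.26260/11.87 = 1.9598.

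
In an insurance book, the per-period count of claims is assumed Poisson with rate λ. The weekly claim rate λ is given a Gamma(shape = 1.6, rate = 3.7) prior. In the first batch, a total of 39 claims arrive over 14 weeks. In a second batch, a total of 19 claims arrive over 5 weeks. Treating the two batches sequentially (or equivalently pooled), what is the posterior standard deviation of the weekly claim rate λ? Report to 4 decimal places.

0.3401

With a Gamma(shape α, rate β) prior, the Poisson likelihood is conjugate: the posterior is Gamma(α + ΣXᵢ, β + n).
After batch 1: Gamma(α+S, β+n) = Gamma(1.6+39, 3.7+14) = Gamma(40.6, 17.7).
After batch 2: Gamma(α+S, β+n) = Gamma(40.6+19, 17.7+5) = Gamma(59.6, 22.7).
SD = √α/β = √59.6/22.7 = 0.3401.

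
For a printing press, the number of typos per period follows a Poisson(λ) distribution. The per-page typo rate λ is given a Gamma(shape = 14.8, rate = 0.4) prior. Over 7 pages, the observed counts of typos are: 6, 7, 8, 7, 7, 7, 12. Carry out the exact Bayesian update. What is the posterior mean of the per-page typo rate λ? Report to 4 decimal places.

With a Gamma(shape α, rate β) prior, the Poisson likelihood is conjugate: the posterior is Gamma(α + ΣXᵢ, β + n).
Sum of counts S = 54 over n = 7 pages.
Posterior: Gamma(α+S, β+n) = Gamma(14.8+54, 0.4+7) = Gamma(68.8, 7.4).
Posterior mean = α/β = 68.8/7.4 = 9.2973.

9.2973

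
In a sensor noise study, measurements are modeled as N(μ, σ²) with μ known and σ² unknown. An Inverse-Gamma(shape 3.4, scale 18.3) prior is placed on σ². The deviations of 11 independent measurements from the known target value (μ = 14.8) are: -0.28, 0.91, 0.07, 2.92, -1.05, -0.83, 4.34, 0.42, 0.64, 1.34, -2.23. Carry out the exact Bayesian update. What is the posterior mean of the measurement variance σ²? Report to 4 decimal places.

4.6848

With known mean μ and an Inverse-Gamma(α, β) prior on σ², the Normal likelihood is conjugate: posterior is Inv-Gamma(α + n/2, β + Σ(xᵢ−μ)²/2).
Σ(xᵢ−μ)² = (-0.28)² + (0.91)² + (0.07)² + (2.92)² + (-1.05)² + (-0.83)² + (4.34)² + (0.42)² + (0.64)² + (1.34)² + (-2.23)² = 37.4193.
Posterior: Inv-Gamma(3.4 + 11/2, 18.3 + 37.4193/2) = Inv-Gamma(8.90, 37.00965).
E[σ²|data] = β/(α−1) = 37.00965/7.90 = 4.6848.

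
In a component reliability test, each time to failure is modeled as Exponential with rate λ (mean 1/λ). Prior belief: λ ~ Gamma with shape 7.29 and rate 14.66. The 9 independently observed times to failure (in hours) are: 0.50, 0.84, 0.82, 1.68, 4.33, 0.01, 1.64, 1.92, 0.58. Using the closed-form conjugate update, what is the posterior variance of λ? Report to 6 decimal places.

0.022379

With a Gamma(shape α, rate β) prior on the exponential rate λ, the posterior after n observations with total T = Σxᵢ is Gamma(α+n, β+T).
Sum of observations T = 12.32 hours; n = 9.
Posterior: Gamma(7.29+9, 14.66+12.32) = Gamma(16.29, 26.98).
Var = α/β² = 0.022379.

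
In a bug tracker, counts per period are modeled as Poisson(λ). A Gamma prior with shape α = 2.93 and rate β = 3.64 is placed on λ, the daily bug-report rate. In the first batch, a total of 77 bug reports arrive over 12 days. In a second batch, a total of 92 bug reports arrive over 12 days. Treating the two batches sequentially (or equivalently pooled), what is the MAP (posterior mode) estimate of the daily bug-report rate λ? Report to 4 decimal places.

6.1842

With a Gamma(shape α, rate β) prior, the Poisson likelihood is conjugate: the posterior is Gamma(α + ΣXᵢ, β + n).
After batch 1: Gamma(α+S, β+n) = Gamma(2.93+77, 3.64+12) = Gamma(79.93, 15.64).
After batch 2: Gamma(α+S, β+n) = Gamma(79.93+92, 15.64+12) = Gamma(171.93, 27.64).
Mode of Gamma(α,β) for α≥1 is (α−1)/β = 170.93/27.64 = 6.1842.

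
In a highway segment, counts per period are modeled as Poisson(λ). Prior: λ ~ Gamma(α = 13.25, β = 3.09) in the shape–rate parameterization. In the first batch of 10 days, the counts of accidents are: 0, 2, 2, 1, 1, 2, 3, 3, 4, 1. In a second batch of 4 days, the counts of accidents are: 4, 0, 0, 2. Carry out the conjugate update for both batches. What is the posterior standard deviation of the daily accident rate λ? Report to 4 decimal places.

With a Gamma(shape α, rate β) prior, the Poisson likelihood is conjugate: the posterior is Gamma(α + ΣXᵢ, β + n).
Batch 1: sum of counts S = 19 over n = 10 days.
After batch 1: Gamma(α+S, β+n) = Gamma(13.25+19, 3.09+10) = Gamma(32.25, 13.09).
Batch 2: sum of counts S = 6 over n = 4 days.
After batch 2: Gamma(α+S, β+n) = Gamma(32.25+6, 13.09+4) = Gamma(38.25, 17.09).
SD = √α/β = √38.25/17.09 = 0.3619.

0.3619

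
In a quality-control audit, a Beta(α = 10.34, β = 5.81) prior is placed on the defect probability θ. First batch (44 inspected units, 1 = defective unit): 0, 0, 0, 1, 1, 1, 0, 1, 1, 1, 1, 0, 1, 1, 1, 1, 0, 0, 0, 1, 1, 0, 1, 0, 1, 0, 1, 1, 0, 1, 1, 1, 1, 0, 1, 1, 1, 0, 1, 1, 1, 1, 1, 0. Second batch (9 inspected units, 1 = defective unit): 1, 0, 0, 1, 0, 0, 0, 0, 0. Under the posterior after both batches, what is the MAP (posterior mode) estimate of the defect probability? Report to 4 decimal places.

0.6007

The Beta prior is conjugate to a Binomial/Bernoulli likelihood; the update adds successes to α and failures to β.
After batch 1: Beta(10.34+29, 5.81+15) = Beta(39.34, 20.81).
After batch 2: Beta(39.34+2, 20.81+7) = Beta(41.34, 27.81).
Mode of Beta(a,b) for a,b>1 is (a−1)/(a+b−2) = 40.34/67.15 = 0.6007.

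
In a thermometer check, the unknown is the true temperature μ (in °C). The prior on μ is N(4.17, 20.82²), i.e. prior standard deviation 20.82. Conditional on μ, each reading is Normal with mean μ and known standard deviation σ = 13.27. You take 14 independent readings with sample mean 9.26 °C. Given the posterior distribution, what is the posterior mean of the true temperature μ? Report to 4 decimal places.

9.1165

For Normal data with known variance σ², a Normal(μ₀, σ₀²) prior on μ is conjugate. Posterior precision = 1/σ₀² + n/σ²; posterior mean is the precision-weighted average of μ₀ and x̄.
n·x̄ = 14·9.26 = 129.64.
σ₀² = 20.82² = 433.4724, σ² = 13.27² = 176.0929; σ² + n·σ₀² = 176.0929 + 14·433.4724 = 6244.7065.
Posterior mean = (μ₀/σ₀² + n·x̄/σ²)/(1/σ₀² + n/σ²) = (σ²·μ₀ + σ₀²·n·x̄)/(σ² + n·σ₀²) = (176.0929·4.17 + 433.4724·129.64)/6244.7065 = 56929.669329/6244.7065 = 9.1165.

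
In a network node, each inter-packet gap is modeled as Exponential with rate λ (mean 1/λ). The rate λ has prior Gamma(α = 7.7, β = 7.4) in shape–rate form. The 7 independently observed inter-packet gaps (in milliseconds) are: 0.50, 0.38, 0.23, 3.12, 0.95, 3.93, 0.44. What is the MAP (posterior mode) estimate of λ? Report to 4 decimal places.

0.8083

With a Gamma(shape α, rate β) prior on the exponential rate λ, the posterior after n observations with total T = Σxᵢ is Gamma(α+n, β+T).
Sum of observations T = 9.55 milliseconds; n = 7.
Posterior: Gamma(7.7+7, 7.4+9.55) = Gamma(14.7, 16.95).
Mode = (α−1)/β = 0.8083.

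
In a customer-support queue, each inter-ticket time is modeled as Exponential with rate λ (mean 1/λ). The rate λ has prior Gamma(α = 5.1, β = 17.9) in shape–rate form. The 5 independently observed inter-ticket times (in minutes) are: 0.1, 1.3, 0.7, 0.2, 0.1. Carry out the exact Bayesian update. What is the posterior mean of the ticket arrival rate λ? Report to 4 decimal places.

0.4975

With a Gamma(shape α, rate β) prior on the exponential rate λ, the posterior after n observations with total T = Σxᵢ is Gamma(α+n, β+T).
Sum of observations T = 2.4 minutes; n = 5.
Posterior: Gamma(5.1+5, 17.9+2.4) = Gamma(10.1, 20.3).
Posterior mean of λ = α/β = 10.1/20.3 = 0.4975.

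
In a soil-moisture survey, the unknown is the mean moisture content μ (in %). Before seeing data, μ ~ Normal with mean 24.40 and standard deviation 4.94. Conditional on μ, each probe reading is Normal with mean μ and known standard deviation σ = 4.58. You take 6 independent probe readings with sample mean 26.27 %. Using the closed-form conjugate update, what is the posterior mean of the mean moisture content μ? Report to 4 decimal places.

26.0357

For Normal data with known variance σ², a Normal(μ₀, σ₀²) prior on μ is conjugate. Posterior precision = 1/σ₀² + n/σ²; posterior mean is the precision-weighted average of μ₀ and x̄.
n·x̄ = 6·26.27 = 157.62.
σ₀² = 4.94² = 24.4036, σ² = 4.58² = 20.9764; σ² + n·σ₀² = 20.9764 + 6·24.4036 = 167.398.
Posterior mean = (μ₀/σ₀² + n·x̄/σ²)/(1/σ₀² + n/σ²) = (σ²·μ₀ + σ₀²·n·x̄)/(σ² + n·σ₀²) = (20.9764·24.40 + 24.4036·157.62)/167.398 = 4358.319592/167.398 = 26.0357.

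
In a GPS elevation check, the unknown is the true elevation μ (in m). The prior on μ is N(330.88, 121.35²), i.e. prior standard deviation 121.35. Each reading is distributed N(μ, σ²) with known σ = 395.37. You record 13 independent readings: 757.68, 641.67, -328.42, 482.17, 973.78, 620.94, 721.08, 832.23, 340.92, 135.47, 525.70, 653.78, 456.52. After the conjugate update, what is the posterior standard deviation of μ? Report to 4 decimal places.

81.3594

For Normal data with known variance σ², a Normal(μ₀, σ₀²) prior on μ is conjugate. Posterior precision = 1/σ₀² + n/σ²; posterior mean is the precision-weighted average of μ₀ and x̄.
σ₀² = 121.35² = 14725.8225, σ² = 395.37² = 156317.4369; σ² + n·σ₀² = 156317.4369 + 13·14725.8225 = 347753.1294.
Posterior precision = 1/σ₀² + n/σ² = 1/14725.8225 + 13/156317.4369 = (σ² + n·σ₀²)/(σ₀²σ²) = 347753.1294/(14725.8225·156317.4369); posterior variance σₙ² = σ₀²σ²/(σ² + n·σ₀²) = 14725.8225·156317.4369/347753.1294 = 6619.359065.
Posterior SD = √σₙ² = √(14725.8225·156317.4369/347753.1294) = 81.3594.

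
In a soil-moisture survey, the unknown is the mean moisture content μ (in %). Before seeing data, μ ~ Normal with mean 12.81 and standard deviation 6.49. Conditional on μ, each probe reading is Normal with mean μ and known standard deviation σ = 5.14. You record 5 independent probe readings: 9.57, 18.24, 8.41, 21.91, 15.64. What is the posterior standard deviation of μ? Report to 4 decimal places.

For Normal data with known variance σ², a Normal(μ₀, σ₀²) prior on μ is conjugate. Posterior precision = 1/σ₀² + n/σ²; posterior mean is the precision-weighted average of μ₀ and x̄.
σ₀² = 6.49² = 42.1201, σ² = 5.14² = 26.4196; σ² + n·σ₀² = 26.4196 + 5·42.1201 = 237.0201.
Posterior precision = 1/σ₀² + n/σ² = 1/42.1201 + 5/26.4196 = (σ² + n·σ₀²)/(σ₀²σ²) = 237.0201/(42.1201·26.4196); posterior variance σₙ² = σ₀²σ²/(σ² + n·σ₀²) = 42.1201·26.4196/237.0201 = 4.694944.
Posterior SD = √σₙ² = √(42.1201·26.4196/237.0201) = 2.1668.

2.1668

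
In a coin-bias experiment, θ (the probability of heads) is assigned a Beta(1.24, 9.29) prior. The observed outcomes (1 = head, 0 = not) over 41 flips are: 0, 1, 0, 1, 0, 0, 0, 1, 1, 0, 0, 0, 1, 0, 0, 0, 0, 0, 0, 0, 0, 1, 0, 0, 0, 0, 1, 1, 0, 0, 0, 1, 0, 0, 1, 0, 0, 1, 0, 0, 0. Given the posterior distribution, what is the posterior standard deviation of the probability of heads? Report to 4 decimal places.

0.0587

The Beta prior is conjugate to a Binomial/Bernoulli likelihood; the update adds successes to α and failures to β.
Posterior: Beta(α+k, β+n−k) = Beta(1.24+11, 9.29+30) = Beta(12.24, 39.29).
Var = αβ/((α+β)²(α+β+1)) = 12.24·39.29/(51.53²·52.53) = 0.00344775; SD = √0.00344775 = 0.0587.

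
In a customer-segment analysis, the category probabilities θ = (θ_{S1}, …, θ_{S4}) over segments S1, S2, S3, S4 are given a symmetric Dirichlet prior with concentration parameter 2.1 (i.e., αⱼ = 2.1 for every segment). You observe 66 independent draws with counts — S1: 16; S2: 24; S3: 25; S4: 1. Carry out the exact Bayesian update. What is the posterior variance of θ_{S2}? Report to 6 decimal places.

The Dirichlet prior is conjugate to the Multinomial likelihood: each posterior αⱼ = prior αⱼ + observed count nⱼ.
Posterior concentration: (18.1, 26.1, 27.1, 3.1), total = 74.4.
Var[θ_j] = α_j(Σα−α_j)/((Σα)²(Σα+1)) = 26.1·48.3/(74.4²·75.4) = 0.003020.

0.003020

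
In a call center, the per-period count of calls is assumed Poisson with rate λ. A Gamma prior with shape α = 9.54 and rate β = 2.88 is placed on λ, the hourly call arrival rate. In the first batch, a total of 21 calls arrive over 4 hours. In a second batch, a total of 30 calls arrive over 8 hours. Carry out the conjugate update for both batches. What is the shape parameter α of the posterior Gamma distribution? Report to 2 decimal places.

60.54

With a Gamma(shape α, rate β) prior, the Poisson likelihood is conjugate: the posterior is Gamma(α + ΣXᵢ, β + n).
After batch 1: Gamma(α+S, β+n) = Gamma(9.54+21, 2.88+4) = Gamma(30.54, 6.88).
After batch 2: Gamma(α+S, β+n) = Gamma(30.54+30, 6.88+8) = Gamma(60.54, 14.88).
Posterior α = 60.54.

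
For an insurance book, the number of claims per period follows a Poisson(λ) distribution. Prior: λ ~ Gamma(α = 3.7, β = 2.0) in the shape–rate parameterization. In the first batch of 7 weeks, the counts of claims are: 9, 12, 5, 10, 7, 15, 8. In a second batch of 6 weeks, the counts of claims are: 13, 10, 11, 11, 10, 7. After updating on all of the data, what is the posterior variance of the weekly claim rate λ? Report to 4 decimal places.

0.5853

With a Gamma(shape α, rate β) prior, the Poisson likelihood is conjugate: the posterior is Gamma(α + ΣXᵢ, β + n).
Batch 1: sum of counts S = 66 over n = 7 weeks.
After batch 1: Gamma(α+S, β+n) = Gamma(3.7+66, 2.0+7) = Gamma(69.7, 9.0).
Batch 2: sum of counts S = 62 over n = 6 weeks.
After batch 2: Gamma(α+S, β+n) = Gamma(69.7+62, 9.0+6) = Gamma(131.7, 15.0).
Var = α/β² = 131.7/15.0² = 0.5853.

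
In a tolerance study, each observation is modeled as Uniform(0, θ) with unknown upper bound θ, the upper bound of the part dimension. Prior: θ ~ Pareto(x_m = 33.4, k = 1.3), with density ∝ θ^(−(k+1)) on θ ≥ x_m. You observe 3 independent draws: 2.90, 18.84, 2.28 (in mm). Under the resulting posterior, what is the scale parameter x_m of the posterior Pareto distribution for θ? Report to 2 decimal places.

33.40

A Pareto(scale x_m, shape k) prior on the upper bound θ of Uniform(0, θ) is conjugate: posterior is Pareto(max(x_m, max xᵢ), k + n).
Sample maximum = 18.84; prior scale x_m = 33.4 → posterior scale = max = 33.40.
Posterior shape = 1.3 + 3 = 4.3.
Posterior scale x_m = 33.40.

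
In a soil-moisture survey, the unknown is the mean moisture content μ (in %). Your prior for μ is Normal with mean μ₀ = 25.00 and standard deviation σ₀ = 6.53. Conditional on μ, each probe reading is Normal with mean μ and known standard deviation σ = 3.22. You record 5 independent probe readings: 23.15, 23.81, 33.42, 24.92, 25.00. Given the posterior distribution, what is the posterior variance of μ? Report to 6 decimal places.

1.977511

For Normal data with known variance σ², a Normal(μ₀, σ₀²) prior on μ is conjugate. Posterior precision = 1/σ₀² + n/σ²; posterior mean is the precision-weighted average of μ₀ and x̄.
σ₀² = 6.53² = 42.6409, σ² = 3.22² = 10.3684; σ² + n·σ₀² = 10.3684 + 5·42.6409 = 223.5729.
Posterior precision = 1/σ₀² + n/σ² = 1/42.6409 + 5/10.3684 = (σ² + n·σ₀²)/(σ₀²σ²) = 223.5729/(42.6409·10.3684); posterior variance σₙ² = σ₀²σ²/(σ² + n·σ₀²) = 42.6409·10.3684/223.5729 = 1.977511.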